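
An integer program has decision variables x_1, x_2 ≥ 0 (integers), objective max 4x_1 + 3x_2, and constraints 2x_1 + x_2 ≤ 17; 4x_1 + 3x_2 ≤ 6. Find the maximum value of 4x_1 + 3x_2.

6

(x_1,x_2)=(0,2): 2·0+1·2=2≤17, 4·0+3·2=6≤6, objective 6.
(x_1,x_2)=(0,1): 2·0+1·1=1≤17, 4·0+3·1=3≤6, objective 3.
No feasible integer point exceeds 6.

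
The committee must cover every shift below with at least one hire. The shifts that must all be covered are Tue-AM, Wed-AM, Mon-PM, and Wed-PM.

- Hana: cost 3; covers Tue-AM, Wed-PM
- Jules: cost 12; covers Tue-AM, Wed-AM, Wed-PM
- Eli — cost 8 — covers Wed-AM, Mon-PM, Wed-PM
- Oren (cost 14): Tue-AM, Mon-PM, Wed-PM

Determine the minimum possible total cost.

Choose Hana and Eli: together they cover Tue-AM, Wed-AM, Mon-PM, Wed-PM — every shift.
Total cost: 3 + 8 = 11.
No cover costs less than 11.

11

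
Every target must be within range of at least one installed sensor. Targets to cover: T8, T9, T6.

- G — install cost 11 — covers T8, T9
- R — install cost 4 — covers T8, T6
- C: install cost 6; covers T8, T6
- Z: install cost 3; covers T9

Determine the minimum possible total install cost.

7

Choose R and Z: together they cover T8, T9, T6 — every target.
Total install cost: 4 + 3 = 7.
No cover costs less than 7.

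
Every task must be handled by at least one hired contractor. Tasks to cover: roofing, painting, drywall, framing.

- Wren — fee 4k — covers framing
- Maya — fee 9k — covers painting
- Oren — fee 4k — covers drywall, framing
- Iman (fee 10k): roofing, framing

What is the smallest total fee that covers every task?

23

Choose Maya, Oren, and Iman: together they cover roofing, painting, drywall, framing — every task.
Total fee: 9 + 4 + 10 = 23.
No cover costs less than 23.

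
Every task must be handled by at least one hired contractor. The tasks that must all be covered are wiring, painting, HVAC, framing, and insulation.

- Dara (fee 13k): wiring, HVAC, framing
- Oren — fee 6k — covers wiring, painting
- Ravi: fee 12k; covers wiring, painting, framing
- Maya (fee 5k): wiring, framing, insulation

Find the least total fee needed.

24

This is a weighted set-cover instance.
Choose Dara, Oren, and Maya: together they cover wiring, painting, HVAC, framing, insulation — every task.
Total fee: 13 + 6 + 5 = 24.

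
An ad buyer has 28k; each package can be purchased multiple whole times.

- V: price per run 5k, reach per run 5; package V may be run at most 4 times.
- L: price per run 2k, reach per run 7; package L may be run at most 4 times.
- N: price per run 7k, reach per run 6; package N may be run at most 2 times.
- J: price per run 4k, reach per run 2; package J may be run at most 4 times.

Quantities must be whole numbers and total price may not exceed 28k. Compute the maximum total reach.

48

1×V, 4×L, and 2×N: price 27 ≤ 28, reach 1·5 + 4·7 + 2·6 = 45.
4×V and 4×L: price 28 ≤ 28, reach 4·5 + 4·7 = 48.
Best is 48.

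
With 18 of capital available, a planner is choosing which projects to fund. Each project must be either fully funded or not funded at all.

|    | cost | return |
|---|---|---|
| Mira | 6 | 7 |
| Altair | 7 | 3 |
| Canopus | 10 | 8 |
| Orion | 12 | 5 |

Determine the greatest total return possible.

15

This is an integer program with binary decision variables.
Allowing fractional choices, the relaxed optimum would be about 15.9, but projects are indivisible.
Mira + Canopus: cost 6 + 10 = 16 ≤ 18, return 7 + 8 = 15.
Altair + Canopus: cost 7 + 10 = 17 ≤ 18, return 3 + 8 = 11.
Mira + Orion: cost 6 + 12 = 18 ≤ 18, return 7 + 5 = 12.
Best is Mira and Canopus with total return 15.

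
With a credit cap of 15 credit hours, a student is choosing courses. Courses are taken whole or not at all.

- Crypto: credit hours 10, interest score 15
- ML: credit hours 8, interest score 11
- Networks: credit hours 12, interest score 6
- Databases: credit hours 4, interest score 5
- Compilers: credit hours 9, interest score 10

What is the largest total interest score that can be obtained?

Allowing fractional choices, the relaxed optimum would be about 21.9, but courses are indivisible.
Crypto + Databases: credit hours 10 + 4 = 14 ≤ 15, interest score 15 + 5 = 20.
Crypto: credit hours 10 ≤ 15, interest score 15.
ML + Databases: credit hours 8 + 4 = 12 ≤ 15, interest score 11 + 5 = 16.
Best is Crypto and Databases with total interest score 20.

20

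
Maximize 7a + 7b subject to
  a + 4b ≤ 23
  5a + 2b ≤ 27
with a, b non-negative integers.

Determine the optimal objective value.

56

(a,b)=(3,5): 1·3+4·5=23≤23, 5·3+2·5=25≤27, objective 56.
(a,b)=(3,4): 1·3+4·4=19≤23, 5·3+2·4=23≤27, objective 49.
(a,b)=(4,3): 1·4+4·3=16≤23, 5·4+2·3=26≤27, objective 49.
(a,b)=(2,5): 1·2+4·5=22≤23, 5·2+2·5=20≤27, objective 49.
No feasible integer point exceeds 56.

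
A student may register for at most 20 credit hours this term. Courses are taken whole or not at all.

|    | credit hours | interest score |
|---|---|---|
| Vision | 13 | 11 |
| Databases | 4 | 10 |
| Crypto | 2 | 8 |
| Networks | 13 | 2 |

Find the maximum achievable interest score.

29

Vision + Databases: credit hours 13 + 4 = 17 ≤ 20, interest score 11 + 10 = 21.
Vision + Databases + Crypto: credit hours 13 + 4 + 2 = 19 ≤ 20, interest score 11 + 10 + 8 = 29.
Databases + Crypto + Networks: credit hours 4 + 2 + 13 = 19 ≤ 20, interest score 10 + 8 + 2 = 20.
Best is Vision, Databases, and Crypto with total interest score 29.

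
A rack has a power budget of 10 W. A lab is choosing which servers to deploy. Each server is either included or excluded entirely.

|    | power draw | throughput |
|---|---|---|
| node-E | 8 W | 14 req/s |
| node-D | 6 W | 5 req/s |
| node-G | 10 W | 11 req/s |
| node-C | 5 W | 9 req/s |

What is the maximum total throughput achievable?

14

This is a 0-1 knapsack instance.
node-E: power draw 8 ≤ 10, throughput 14.
node-G: power draw 10 ≤ 10, throughput 11.
Best is node-E with total throughput 14.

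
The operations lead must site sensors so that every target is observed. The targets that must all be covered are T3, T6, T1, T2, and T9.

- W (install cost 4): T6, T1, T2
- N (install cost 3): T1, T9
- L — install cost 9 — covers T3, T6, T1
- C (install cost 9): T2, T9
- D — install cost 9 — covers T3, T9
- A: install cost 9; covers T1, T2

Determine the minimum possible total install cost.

13

This is an integer covering problem.
The greedy cost-per-new-target heuristic would pick W, N, and L for 16, but a cheaper cover exists.
Choose W and D: together they cover T3, T6, T1, T2, T9 — every target.
Total install cost: 4 + 9 = 13.
No cover costs less than 13.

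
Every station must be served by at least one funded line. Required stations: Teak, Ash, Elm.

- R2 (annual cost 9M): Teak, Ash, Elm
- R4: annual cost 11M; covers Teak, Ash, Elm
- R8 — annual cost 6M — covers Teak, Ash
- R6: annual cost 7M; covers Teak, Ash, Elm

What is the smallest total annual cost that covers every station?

7

R6 alone covers Teak, Ash, Elm — every station.
Total annual cost: 7.
No cover costs less than 7.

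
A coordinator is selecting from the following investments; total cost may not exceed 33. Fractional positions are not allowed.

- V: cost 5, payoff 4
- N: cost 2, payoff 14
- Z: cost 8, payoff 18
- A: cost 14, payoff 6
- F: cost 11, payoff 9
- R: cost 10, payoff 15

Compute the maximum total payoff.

N + Z + R: cost 2 + 8 + 10 = 20 ≤ 33, payoff 14 + 18 + 15 = 47.
N + Z + F + R: cost 2 + 8 + 11 + 10 = 31 ≤ 33, payoff 14 + 18 + 9 + 15 = 56.
V + N + Z + R: cost 5 + 2 + 8 + 10 = 25 ≤ 33, payoff 4 + 14 + 18 + 15 = 51.
Best is N, Z, F, and R with total payoff 56.

56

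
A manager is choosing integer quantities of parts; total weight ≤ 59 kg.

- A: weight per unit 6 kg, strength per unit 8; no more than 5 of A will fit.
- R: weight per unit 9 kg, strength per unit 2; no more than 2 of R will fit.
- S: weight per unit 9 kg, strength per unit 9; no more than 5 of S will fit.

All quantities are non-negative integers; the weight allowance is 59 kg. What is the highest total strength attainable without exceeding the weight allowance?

A has the best ratio (8/6); taking only A gives at most 5×8 = 40 (stopped by the supply cap of 5).
Mixing does better — 5×A and 3×S: weight 57 ≤ 59, strength 5·8 + 3·9 = 67.

67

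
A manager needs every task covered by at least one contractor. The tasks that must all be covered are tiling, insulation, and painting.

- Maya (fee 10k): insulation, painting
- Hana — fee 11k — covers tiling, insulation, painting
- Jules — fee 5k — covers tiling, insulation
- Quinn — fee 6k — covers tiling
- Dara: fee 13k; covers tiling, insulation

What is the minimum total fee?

The greedy cost-per-new-task heuristic would pick Jules and Maya for 15, but a cheaper cover exists.
Hana alone covers tiling, insulation, painting — every task.
Total fee: 11.
No cover costs less than 11.

11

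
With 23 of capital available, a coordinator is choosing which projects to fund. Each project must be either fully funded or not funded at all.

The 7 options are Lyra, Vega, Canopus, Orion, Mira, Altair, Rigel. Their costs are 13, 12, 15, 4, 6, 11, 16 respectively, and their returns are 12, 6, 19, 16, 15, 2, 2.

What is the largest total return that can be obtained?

43

Take Lyra, Orion, and Mira: cost 13 + 4 + 6 = 23 ≤ 23, return 12 + 16 + 15 = 43.
No other feasible combination does better.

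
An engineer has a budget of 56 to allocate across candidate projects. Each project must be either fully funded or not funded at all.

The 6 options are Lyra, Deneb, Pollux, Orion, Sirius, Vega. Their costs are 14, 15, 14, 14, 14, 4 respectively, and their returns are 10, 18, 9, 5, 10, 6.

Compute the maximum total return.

Treat it as a binary knapsack problem.
Take Lyra, Deneb, Sirius, and Vega: cost 14 + 15 + 14 + 4 = 47 ≤ 56, return 10 + 18 + 10 + 6 = 44.
No other feasible combination does better.

44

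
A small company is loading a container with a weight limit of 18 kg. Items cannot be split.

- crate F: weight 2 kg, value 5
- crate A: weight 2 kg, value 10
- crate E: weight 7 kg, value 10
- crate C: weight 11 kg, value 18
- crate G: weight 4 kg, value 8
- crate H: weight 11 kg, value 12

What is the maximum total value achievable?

36

Allowing fractional choices, the relaxed optimum would be about 39.4, but items are indivisible.
crate A + crate C + crate G: weight 2 + 11 + 4 = 17 ≤ 18, value 10 + 18 + 8 = 36.
crate F + crate A + crate C: weight 2 + 2 + 11 = 15 ≤ 18, value 5 + 10 + 18 = 33.
crate F + crate A + crate E + crate G: weight 2 + 2 + 7 + 4 = 15 ≤ 18, value 5 + 10 + 10 + 8 = 33.
Best is crate A, crate C, and crate G with total value 36.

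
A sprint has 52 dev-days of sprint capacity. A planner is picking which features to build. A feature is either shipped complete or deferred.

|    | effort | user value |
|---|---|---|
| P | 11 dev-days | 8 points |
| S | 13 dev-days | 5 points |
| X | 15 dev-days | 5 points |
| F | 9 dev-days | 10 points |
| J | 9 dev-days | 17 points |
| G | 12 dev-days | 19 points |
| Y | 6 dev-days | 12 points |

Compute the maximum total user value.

Allowing fractional choices, the relaxed optimum would be about 67.9, but features are indivisible.
X + F + J + G + Y: effort 15 + 9 + 9 + 12 + 6 = 51 ≤ 52, user value 5 + 10 + 17 + 19 + 12 = 63.
P + F + J + G + Y: effort 11 + 9 + 9 + 12 + 6 = 47 ≤ 52, user value 8 + 10 + 17 + 19 + 12 = 66.
S + F + J + G + Y: effort 13 + 9 + 9 + 12 + 6 = 49 ≤ 52, user value 5 + 10 + 17 + 19 + 12 = 63.
Best is P, F, J, G, and Y with total user value 66.

66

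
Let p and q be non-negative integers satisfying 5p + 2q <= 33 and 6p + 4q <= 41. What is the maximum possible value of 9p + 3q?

57

Relaxing integrality, the LP optimum is 59.40 at (p,q) = (6.6, 0), which is not an integer point.
(p,q)=(6,1) is feasible, giving 57.
(p,q)=(6,0) is feasible, giving 54.
(p,q)=(5,2) is feasible, giving 51.
The best lattice point is (6,1), giving 57.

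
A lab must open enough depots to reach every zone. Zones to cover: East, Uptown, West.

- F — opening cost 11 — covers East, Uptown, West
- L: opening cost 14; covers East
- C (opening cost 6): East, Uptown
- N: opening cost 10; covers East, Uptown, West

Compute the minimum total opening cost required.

10

This is an integer covering problem.
The greedy cost-per-new-zone heuristic would pick C and N for 16, but a cheaper cover exists.
N alone covers East, Uptown, West — every zone.
Total opening cost: 10.
No cover costs less than 10.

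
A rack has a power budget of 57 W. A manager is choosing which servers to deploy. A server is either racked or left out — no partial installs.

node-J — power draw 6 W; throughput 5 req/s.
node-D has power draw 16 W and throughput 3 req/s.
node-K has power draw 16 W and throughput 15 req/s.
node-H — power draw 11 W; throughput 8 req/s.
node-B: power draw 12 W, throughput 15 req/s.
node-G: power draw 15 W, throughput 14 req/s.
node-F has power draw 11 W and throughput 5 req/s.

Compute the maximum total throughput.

52

Allowing fractional choices, the relaxed optimum would be about 54.8, but servers are indivisible.
node-J + node-K + node-B + node-G: power draw 6 + 16 + 12 + 15 = 49 ≤ 57, throughput 5 + 15 + 15 + 14 = 49.
node-K + node-H + node-B + node-G: power draw 16 + 11 + 12 + 15 = 54 ≤ 57, throughput 15 + 8 + 15 + 14 = 52.
Best is node-K, node-H, node-B, and node-G with total throughput 52.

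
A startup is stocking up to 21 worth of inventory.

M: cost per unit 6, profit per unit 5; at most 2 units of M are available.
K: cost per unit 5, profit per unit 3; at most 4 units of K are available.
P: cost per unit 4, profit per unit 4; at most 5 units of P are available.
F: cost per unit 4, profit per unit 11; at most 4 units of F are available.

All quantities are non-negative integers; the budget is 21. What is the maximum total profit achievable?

48

Take 1×P and 4×F: cost 20 ≤ 21, profit 1·4 + 4·11 = 48.
F has the best ratio (11/4) and is taken to its limit of 4; remaining capacity is filled optimally with the others.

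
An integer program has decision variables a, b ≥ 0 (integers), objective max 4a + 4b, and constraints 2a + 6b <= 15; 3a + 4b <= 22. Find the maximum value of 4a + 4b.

28

The continuous relaxation peaks at (7.33, 0) with value 29.33; rounding to a feasible lattice point costs some objective.
(a,b)=(7,0): 2·7+6·0=14≤15, 3·7+4·0=21≤22, objective 28.
(a,b)=(6,0): 2·6+6·0=12≤15, 3·6+4·0=18≤22, objective 24.
The best lattice point is (7,0), giving 28.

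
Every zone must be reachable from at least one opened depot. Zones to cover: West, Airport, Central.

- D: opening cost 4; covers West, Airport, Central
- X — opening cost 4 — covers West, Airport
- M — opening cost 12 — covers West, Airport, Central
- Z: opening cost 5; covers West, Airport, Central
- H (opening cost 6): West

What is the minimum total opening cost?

4

This is a weighted set-cover instance.
D alone covers West, Airport, Central — every zone.
Total opening cost: 4.
No cover costs less than 4.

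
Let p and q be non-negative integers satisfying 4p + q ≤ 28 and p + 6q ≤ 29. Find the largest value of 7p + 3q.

Relaxing integrality, the LP optimum is 53.78 at (p,q) = (6.04, 3.83), which is not an integer point.
(p,q)=(6,3): 4·6+1·3=27≤28, 1·6+6·3=24≤29, objective 51.
(p,q)=(6,2): 4·6+1·2=26≤28, 1·6+6·2=18≤29, objective 48.
Maximum is 51 at (p,q)=(6,3).

51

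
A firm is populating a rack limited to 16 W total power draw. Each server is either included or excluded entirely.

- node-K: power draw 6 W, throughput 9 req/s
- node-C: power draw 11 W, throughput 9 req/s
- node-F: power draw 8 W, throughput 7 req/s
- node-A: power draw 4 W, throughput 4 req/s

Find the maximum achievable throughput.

16

node-K + node-F: power draw 6 + 8 = 14 ≤ 16, throughput 9 + 7 = 16.
node-K + node-A: power draw 6 + 4 = 10 ≤ 16, throughput 9 + 4 = 13.
node-C + node-A: power draw 11 + 4 = 15 ≤ 16, throughput 9 + 4 = 13.
Best is node-K and node-F with total throughput 16.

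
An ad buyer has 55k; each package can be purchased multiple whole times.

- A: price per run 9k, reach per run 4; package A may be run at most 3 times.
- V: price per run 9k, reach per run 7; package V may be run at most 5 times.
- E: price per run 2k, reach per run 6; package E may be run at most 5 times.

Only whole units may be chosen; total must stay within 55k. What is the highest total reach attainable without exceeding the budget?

E has the best ratio (6/2); taking only E gives at most 5×6 = 30 (stopped by the supply cap of 5).
Mixing does better — 5×V and 5×E: price 55 ≤ 55, reach 5·7 + 5·6 = 65.

65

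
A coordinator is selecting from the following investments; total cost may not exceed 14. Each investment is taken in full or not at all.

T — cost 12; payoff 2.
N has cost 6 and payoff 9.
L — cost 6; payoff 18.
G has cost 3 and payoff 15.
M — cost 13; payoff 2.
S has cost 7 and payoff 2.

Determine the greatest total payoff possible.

Allowing fractional choices, the relaxed optimum would be about 40.5, but investments are indivisible.
L + G: cost 6 + 3 = 9 ≤ 14, payoff 18 + 15 = 33.
N + L: cost 6 + 6 = 12 ≤ 14, payoff 9 + 18 = 27.
N + G: cost 6 + 3 = 9 ≤ 14, payoff 9 + 15 = 24.
Best is L and G with total payoff 33.

33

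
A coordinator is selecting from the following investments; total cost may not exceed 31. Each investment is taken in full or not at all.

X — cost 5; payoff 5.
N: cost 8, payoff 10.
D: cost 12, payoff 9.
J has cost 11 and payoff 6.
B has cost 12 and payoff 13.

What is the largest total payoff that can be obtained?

29

N + J + B: cost 8 + 11 + 12 = 31 ≤ 31, payoff 10 + 6 + 13 = 29.
X + D + B: cost 5 + 12 + 12 = 29 ≤ 31, payoff 5 + 9 + 13 = 27.
X + N + B: cost 5 + 8 + 12 = 25 ≤ 31, payoff 5 + 10 + 13 = 28.
Best is N, J, and B with total payoff 29.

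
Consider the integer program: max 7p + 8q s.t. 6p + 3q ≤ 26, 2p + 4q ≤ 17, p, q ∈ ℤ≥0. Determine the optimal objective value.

38

Relaxing integrality, the LP optimum is 42.83 at (p,q) = (2.94, 2.78), which is not an integer point.
(p,q)=(2,3): 6·2+3·3=21≤26, 2·2+4·3=16≤17, objective 38.
(p,q)=(3,2): 6·3+3·2=24≤26, 2·3+4·2=14≤17, objective 37.
(p,q)=(1,3): 6·1+3·3=15≤26, 2·1+4·3=14≤17, objective 31.
The best lattice point is (2,3), giving 38.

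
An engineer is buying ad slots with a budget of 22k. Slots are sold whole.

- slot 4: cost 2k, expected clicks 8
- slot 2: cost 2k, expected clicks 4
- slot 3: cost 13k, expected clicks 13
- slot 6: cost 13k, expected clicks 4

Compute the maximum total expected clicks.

25

Take slot 4, slot 2, and slot 3: cost 2 + 2 + 13 = 17 ≤ 22, expected clicks 8 + 4 + 13 = 25.
No other feasible combination does better.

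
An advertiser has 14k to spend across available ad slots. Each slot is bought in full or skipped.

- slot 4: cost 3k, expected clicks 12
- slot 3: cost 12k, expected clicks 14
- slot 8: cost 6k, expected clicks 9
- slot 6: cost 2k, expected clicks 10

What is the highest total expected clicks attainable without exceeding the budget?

slot 4 + slot 6: cost 3 + 2 = 5 ≤ 14, expected clicks 12 + 10 = 22.
slot 4 + slot 8 + slot 6: cost 3 + 6 + 2 = 11 ≤ 14, expected clicks 12 + 9 + 10 = 31.
slot 3 + slot 6: cost 12 + 2 = 14 ≤ 14, expected clicks 14 + 10 = 24.
Best is slot 4, slot 8, and slot 6 with total expected clicks 31.

31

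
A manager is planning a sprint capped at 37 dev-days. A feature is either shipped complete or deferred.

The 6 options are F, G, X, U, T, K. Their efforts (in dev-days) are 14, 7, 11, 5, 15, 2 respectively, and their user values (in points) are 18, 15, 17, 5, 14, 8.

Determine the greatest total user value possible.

This is an integer program with binary decision variables.
F + G + X + K: effort 14 + 7 + 11 + 2 = 34 ≤ 37, user value 18 + 15 + 17 + 8 = 58.
G + X + T + K: effort 7 + 11 + 15 + 2 = 35 ≤ 37, user value 15 + 17 + 14 + 8 = 54.
F + G + X + U: effort 14 + 7 + 11 + 5 = 37 ≤ 37, user value 18 + 15 + 17 + 5 = 55.
Best is F, G, X, and K with total user value 58.

58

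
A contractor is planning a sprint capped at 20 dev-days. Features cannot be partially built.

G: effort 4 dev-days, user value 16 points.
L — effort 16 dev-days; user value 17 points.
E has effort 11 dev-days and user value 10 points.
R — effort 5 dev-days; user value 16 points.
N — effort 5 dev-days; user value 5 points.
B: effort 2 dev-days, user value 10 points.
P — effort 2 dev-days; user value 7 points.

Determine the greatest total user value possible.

Treat it as a binary knapsack problem.
Take G, R, N, B, and P: effort 4 + 5 + 5 + 2 + 2 = 18 ≤ 20, user value 16 + 16 + 5 + 10 + 7 = 54.
No other feasible combination does better.

54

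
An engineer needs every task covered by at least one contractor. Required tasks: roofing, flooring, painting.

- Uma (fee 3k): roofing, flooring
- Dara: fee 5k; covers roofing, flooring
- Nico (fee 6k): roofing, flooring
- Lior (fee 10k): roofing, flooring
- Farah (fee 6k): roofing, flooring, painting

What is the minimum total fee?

The greedy cost-per-new-task heuristic would pick Uma and Farah for 9, but a cheaper cover exists.
Farah alone covers roofing, flooring, painting — every task.
Total fee: 6.
No cover costs less than 6.

6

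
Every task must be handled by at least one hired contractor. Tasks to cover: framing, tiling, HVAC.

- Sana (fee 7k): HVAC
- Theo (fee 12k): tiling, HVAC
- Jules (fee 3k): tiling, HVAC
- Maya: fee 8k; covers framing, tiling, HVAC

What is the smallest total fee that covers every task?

8

The greedy cost-per-new-task heuristic would pick Jules and Maya for 11, but a cheaper cover exists.
Maya alone covers framing, tiling, HVAC — every task.
Total fee: 8.
No cover costs less than 8.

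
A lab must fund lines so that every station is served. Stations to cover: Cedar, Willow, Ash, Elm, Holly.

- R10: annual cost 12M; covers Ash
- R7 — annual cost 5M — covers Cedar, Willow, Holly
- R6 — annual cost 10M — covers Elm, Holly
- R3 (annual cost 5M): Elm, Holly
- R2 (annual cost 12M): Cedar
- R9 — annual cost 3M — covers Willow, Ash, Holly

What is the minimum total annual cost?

13

This is a weighted set-cover instance.
Choose R7, R3, and R9: together they cover Cedar, Willow, Ash, Elm, Holly — every station.
Total annual cost: 5 + 5 + 3 = 13.
No cover costs less than 13.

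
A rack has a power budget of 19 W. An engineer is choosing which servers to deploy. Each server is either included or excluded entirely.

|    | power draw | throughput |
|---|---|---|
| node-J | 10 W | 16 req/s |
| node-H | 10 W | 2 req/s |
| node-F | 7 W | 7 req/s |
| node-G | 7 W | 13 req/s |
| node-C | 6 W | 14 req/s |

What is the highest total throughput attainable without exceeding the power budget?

Take node-J and node-C: power draw 10 + 6 = 16 ≤ 19, throughput 16 + 14 = 30.
No other feasible combination does better.

30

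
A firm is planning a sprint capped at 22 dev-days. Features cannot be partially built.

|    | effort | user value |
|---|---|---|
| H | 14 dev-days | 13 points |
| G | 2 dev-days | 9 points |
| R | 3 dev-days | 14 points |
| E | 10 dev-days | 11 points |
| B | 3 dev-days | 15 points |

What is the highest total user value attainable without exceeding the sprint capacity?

H + R + B: effort 14 + 3 + 3 = 20 ≤ 22, user value 13 + 14 + 15 = 42.
H + G + R + B: effort 14 + 2 + 3 + 3 = 22 ≤ 22, user value 13 + 9 + 14 + 15 = 51.
G + R + E + B: effort 2 + 3 + 10 + 3 = 18 ≤ 22, user value 9 + 14 + 11 + 15 = 49.
Best is H, G, R, and B with total user value 51.

51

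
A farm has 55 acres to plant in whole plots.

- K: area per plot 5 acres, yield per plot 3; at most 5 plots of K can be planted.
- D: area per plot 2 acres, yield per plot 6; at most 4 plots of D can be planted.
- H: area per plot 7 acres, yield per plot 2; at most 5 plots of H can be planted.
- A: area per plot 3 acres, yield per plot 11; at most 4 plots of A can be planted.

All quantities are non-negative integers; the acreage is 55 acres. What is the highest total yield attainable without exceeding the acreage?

85

This is a bounded integer knapsack.
A has the best ratio (11/3); taking only A gives at most 4×11 = 44 (stopped by the supply cap of 4).
Mixing does better — 5×K, 4×D, 1×H, and 4×A: area 52 ≤ 55, yield 5·3 + 4·6 + 1·2 + 4·11 = 85.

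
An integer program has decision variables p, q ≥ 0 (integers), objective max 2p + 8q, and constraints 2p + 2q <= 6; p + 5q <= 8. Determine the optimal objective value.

(p,q)=(2,1) is feasible, giving 12.
(p,q)=(1,1) is feasible, giving 10.
The best lattice point is (2,1), giving 12.

12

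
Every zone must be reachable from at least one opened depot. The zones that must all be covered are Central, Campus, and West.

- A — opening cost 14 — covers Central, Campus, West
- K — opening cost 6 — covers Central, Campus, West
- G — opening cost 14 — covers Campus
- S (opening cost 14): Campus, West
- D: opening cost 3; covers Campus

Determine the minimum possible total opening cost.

6

This is an integer covering problem.
K alone covers Central, Campus, West — every zone.
Total opening cost: 6.
No cover costs less than 6.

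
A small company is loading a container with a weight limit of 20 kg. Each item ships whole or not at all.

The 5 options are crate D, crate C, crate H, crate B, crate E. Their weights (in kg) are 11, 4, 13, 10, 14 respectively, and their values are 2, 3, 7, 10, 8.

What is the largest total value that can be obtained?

crate C + crate E: weight 4 + 14 = 18 ≤ 20, value 3 + 8 = 11.
crate C + crate B: weight 4 + 10 = 14 ≤ 20, value 3 + 10 = 13.
Best is crate C and crate B with total value 13.

13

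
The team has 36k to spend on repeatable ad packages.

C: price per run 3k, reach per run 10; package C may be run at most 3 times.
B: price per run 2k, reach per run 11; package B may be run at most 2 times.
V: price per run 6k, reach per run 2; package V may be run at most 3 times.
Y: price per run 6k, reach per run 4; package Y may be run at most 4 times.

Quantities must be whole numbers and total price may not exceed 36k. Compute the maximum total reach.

3×C, 2×B, and 3×Y: price 31 ≤ 36, reach 3·10 + 2·11 + 3·4 = 64.
3×C, 2×B, 1×V, and 2×Y: price 31 ≤ 36, reach 3·10 + 2·11 + 1·2 + 2·4 = 62.
Best is 64.

64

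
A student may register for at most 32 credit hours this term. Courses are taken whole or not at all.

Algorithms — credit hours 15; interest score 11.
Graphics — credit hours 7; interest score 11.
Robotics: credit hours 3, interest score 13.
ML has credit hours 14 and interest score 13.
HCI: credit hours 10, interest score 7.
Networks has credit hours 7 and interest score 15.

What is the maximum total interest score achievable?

52

Allowing fractional choices, the relaxed optimum would be about 52.7, but courses are indivisible.
Graphics + Robotics + ML + Networks: credit hours 7 + 3 + 14 + 7 = 31 ≤ 32, interest score 11 + 13 + 13 + 15 = 52.
Algorithms + Graphics + Robotics + Networks: credit hours 15 + 7 + 3 + 7 = 32 ≤ 32, interest score 11 + 11 + 13 + 15 = 50.
Best is Graphics, Robotics, ML, and Networks with total interest score 52.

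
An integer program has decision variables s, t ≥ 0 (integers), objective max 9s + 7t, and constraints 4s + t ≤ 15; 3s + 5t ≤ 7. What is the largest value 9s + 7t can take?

18

Relaxing integrality, the LP optimum is 21.00 at (s,t) = (2.33, 0), which is not an integer point.
(s,t)=(2,0): 4·2+1·0=8≤15, 3·2+5·0=6≤7, objective 18.
(s,t)=(1,0): 4·1+1·0=4≤15, 3·1+5·0=3≤7, objective 9.
The best lattice point is (2,0), giving 18.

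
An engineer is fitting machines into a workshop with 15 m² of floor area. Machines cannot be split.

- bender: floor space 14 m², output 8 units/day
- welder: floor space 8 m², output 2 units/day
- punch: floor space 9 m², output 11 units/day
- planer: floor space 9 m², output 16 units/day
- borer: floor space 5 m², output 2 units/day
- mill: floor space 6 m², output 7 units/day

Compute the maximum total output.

This is a 0-1 knapsack instance.
planer + borer: floor space 9 + 5 = 14 ≤ 15, output 16 + 2 = 18.
planer + mill: floor space 9 + 6 = 15 ≤ 15, output 16 + 7 = 23.
Best is planer and mill with total output 23.

23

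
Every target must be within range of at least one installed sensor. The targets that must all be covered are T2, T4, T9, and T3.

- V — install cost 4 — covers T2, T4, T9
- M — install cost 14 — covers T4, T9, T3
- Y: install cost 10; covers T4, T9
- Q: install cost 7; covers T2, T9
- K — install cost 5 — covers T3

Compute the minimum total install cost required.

9

Choose V and K: together they cover T2, T4, T9, T3 — every target.
Total install cost: 4 + 5 = 9.
No cover costs less than 9.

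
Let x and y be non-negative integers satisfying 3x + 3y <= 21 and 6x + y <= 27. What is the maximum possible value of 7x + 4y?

(x,y)=(4,3): 3·4+3·3=21≤21, 6·4+1·3=27≤27, objective 40.
(x,y)=(3,4): 3·3+3·4=21≤21, 6·3+1·4=22≤27, objective 37.
(x,y)=(4,2): 3·4+3·2=18≤21, 6·4+1·2=26≤27, objective 36.
No feasible integer point exceeds 40.

40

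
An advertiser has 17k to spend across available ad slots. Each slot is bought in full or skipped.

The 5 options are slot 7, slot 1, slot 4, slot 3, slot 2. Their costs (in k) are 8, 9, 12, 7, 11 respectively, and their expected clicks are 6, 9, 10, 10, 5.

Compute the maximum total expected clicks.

slot 7 + slot 3: cost 8 + 7 = 15 ≤ 17, expected clicks 6 + 10 = 16.
slot 1 + slot 3: cost 9 + 7 = 16 ≤ 17, expected clicks 9 + 10 = 19.
Best is slot 1 and slot 3 with total expected clicks 19.

19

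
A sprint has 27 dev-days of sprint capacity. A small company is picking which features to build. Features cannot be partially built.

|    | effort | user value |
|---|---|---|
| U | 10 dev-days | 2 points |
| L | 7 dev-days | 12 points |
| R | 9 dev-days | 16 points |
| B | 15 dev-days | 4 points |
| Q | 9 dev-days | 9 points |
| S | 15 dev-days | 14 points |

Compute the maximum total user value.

Allowing fractional choices, the relaxed optimum would be about 38.9, but features are indivisible.
L + R + Q: effort 7 + 9 + 9 = 25 ≤ 27, user value 12 + 16 + 9 = 37.
R + S: effort 9 + 15 = 24 ≤ 27, user value 16 + 14 = 30.
Best is L, R, and Q with total user value 37.

37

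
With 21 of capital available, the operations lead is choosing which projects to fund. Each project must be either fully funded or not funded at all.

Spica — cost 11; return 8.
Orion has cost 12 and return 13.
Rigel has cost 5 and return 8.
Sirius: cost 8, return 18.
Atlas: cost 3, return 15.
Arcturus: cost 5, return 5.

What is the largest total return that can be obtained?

46

Rigel + Sirius + Atlas + Arcturus: cost 5 + 8 + 3 + 5 = 21 ≤ 21, return 8 + 18 + 15 + 5 = 46.
Rigel + Sirius + Atlas: cost 5 + 8 + 3 = 16 ≤ 21, return 8 + 18 + 15 = 41.
Best is Rigel, Sirius, Atlas, and Arcturus with total return 46.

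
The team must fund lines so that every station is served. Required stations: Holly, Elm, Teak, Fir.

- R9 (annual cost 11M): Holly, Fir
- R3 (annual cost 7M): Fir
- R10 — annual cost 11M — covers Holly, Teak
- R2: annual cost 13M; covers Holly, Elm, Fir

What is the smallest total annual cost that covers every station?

Choose R10 and R2: together they cover Holly, Elm, Teak, Fir — every station.
Total annual cost: 11 + 13 = 24.
No cover costs less than 24.

24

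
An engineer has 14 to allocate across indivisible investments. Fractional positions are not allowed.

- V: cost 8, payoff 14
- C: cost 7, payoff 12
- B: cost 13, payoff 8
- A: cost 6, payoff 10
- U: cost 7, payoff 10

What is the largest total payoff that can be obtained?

Allowing fractional choices, the relaxed optimum would be about 24.3, but investments are indivisible.
C + A: cost 7 + 6 = 13 ≤ 14, payoff 12 + 10 = 22.
V + A: cost 8 + 6 = 14 ≤ 14, payoff 14 + 10 = 24.
C + U: cost 7 + 7 = 14 ≤ 14, payoff 12 + 10 = 22.
Best is V and A with total payoff 24.

24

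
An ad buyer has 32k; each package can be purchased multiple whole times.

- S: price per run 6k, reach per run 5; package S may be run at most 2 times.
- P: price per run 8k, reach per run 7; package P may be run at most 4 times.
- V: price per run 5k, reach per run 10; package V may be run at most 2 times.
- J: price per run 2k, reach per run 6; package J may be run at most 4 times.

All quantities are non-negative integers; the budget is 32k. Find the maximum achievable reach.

56

This is a bounded integer knapsack.
J has the best ratio (6/2); taking only J gives at most 4×6 = 24 (stopped by the supply cap of 4).
Mixing does better — 1×S, 1×P, 2×V, and 4×J: price 32 ≤ 32, reach 1·5 + 1·7 + 2·10 + 4·6 = 56.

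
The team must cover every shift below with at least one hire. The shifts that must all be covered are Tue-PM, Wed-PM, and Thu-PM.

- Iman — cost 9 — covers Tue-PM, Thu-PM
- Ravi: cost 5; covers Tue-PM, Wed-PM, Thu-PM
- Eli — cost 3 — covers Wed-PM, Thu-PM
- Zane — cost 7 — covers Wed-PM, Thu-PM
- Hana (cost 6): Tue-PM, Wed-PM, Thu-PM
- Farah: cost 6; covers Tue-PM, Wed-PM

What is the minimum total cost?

Ravi alone covers Tue-PM, Wed-PM, Thu-PM — every shift.
Total cost: 5.

5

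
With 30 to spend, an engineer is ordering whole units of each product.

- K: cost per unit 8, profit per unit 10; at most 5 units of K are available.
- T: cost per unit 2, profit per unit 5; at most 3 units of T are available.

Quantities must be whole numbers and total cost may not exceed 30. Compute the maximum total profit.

45

T has the best ratio (5/2); taking only T gives at most 3×5 = 15 (stopped by the supply cap of 3).
Mixing does better — 3×K and 3×T: cost 30 ≤ 30, profit 3·10 + 3·5 = 45.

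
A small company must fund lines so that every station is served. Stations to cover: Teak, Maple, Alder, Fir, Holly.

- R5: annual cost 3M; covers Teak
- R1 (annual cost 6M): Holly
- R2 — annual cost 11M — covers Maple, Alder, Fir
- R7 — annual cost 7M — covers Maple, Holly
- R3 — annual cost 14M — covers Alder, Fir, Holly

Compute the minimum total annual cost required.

20

This is an integer covering problem.
The greedy cost-per-new-station heuristic would pick R5, R7, and R2 for 21, but a cheaper cover exists.
Choose R5, R1, and R2: together they cover Teak, Maple, Alder, Fir, Holly — every station.
Total annual cost: 3 + 6 + 11 = 20.
No cover costs less than 20.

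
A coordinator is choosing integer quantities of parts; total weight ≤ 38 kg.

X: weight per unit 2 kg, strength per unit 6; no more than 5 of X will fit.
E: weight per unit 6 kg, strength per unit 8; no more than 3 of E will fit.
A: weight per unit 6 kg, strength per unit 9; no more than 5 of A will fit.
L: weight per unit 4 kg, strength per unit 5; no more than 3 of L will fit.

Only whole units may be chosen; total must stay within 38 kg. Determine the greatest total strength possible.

71

Take 5×X, 4×A, and 1×L: weight 38 ≤ 38, strength 5·6 + 4·9 + 1·5 = 71.
X has the best ratio (6/2) and is taken to its limit of 5; remaining capacity is filled optimally with the others.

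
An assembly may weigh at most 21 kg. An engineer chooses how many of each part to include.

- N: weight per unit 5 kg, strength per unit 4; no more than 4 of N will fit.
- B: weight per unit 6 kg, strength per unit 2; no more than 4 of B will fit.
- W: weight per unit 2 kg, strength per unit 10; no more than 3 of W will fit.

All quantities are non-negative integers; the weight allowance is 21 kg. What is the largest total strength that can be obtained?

2×N and 3×W: weight 16 ≤ 21, strength 2·4 + 3·10 = 38.
3×N and 3×W: weight 21 ≤ 21, strength 3·4 + 3·10 = 42.
Best is 42.

42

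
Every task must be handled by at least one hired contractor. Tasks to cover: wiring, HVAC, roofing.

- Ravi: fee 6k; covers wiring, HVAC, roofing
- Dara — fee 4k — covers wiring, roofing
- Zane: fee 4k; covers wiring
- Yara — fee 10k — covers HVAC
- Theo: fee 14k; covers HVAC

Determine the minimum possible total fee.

This is a weighted set-cover instance.
Ravi alone covers wiring, HVAC, roofing — every task.
Total fee: 6.
No cover costs less than 6.

6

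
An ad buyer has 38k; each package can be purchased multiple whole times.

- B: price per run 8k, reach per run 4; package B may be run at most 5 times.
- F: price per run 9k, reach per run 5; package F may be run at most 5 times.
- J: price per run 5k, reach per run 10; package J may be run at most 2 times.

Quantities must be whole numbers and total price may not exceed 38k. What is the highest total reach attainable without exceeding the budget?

3×F and 2×J: price 37 ≤ 38, reach 3·5 + 2·10 = 35.
1×B, 2×F, and 2×J: price 36 ≤ 38, reach 1·4 + 2·5 + 2·10 = 34.
Best is 35.

35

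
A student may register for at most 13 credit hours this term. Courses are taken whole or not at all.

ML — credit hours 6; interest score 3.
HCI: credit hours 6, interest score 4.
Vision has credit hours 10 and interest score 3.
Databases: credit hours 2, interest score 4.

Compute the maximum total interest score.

8

Take HCI and Databases: credit hours 6 + 2 = 8 ≤ 13, interest score 4 + 4 = 8.
No other feasible combination does better.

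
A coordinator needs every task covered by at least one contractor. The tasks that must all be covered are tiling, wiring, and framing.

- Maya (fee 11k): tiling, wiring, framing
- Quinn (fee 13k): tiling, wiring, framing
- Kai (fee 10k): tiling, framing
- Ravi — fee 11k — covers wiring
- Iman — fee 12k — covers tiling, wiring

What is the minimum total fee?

11

Maya alone covers tiling, wiring, framing — every task.
Total fee: 11.
No cover costs less than 11.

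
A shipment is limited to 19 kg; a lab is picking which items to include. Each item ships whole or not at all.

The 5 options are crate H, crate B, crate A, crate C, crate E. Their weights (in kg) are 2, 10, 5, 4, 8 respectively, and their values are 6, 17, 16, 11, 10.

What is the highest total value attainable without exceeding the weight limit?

44

Allowing fractional choices, the relaxed optimum would be about 46.6, but items are indivisible.
crate B + crate A + crate C: weight 10 + 5 + 4 = 19 ≤ 19, value 17 + 16 + 11 = 44.
crate H + crate A + crate C + crate E: weight 2 + 5 + 4 + 8 = 19 ≤ 19, value 6 + 16 + 11 + 10 = 43.
Best is crate B, crate A, and crate C with total value 44.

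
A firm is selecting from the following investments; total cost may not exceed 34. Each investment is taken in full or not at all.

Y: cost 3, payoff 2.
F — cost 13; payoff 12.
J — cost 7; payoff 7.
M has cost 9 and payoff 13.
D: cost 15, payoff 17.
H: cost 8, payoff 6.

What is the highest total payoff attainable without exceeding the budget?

J + M + D: cost 7 + 9 + 15 = 31 ≤ 34, payoff 7 + 13 + 17 = 37.
Y + J + M + D: cost 3 + 7 + 9 + 15 = 34 ≤ 34, payoff 2 + 7 + 13 + 17 = 39.
M + D + H: cost 9 + 15 + 8 = 32 ≤ 34, payoff 13 + 17 + 6 = 36.
Best is Y, J, M, and D with total payoff 39.

39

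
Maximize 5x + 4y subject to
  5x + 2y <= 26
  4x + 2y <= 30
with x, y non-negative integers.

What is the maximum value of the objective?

52

(x,y)=(0,13) is feasible, giving 52.
(x,y)=(0,12) is feasible, giving 48.
Maximum is 52 at (x,y)=(0,13).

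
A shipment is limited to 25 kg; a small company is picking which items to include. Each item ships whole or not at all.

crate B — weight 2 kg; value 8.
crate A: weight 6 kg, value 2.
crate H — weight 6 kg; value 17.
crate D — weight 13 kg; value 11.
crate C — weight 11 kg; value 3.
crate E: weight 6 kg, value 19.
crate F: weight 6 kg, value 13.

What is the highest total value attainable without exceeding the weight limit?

Treat it as a binary knapsack problem.
crate A + crate H + crate E + crate F: weight 6 + 6 + 6 + 6 = 24 ≤ 25, value 2 + 17 + 19 + 13 = 51.
crate B + crate H + crate E + crate F: weight 2 + 6 + 6 + 6 = 20 ≤ 25, value 8 + 17 + 19 + 13 = 57.
Best is crate B, crate H, crate E, and crate F with total value 57.

57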